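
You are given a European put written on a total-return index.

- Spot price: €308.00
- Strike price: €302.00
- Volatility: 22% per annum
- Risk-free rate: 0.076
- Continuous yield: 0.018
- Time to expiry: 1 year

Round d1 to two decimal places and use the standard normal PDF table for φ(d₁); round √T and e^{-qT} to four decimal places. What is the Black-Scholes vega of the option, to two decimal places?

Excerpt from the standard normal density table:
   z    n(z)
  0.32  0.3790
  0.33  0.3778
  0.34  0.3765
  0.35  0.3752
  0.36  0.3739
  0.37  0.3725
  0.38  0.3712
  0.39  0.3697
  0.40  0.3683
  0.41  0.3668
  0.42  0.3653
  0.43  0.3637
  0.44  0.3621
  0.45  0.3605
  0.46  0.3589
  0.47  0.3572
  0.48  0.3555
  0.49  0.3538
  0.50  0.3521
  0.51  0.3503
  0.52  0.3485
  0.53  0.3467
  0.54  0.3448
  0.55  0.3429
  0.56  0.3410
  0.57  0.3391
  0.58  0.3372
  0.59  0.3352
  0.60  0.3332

σ√T = 0.22·√1 = 0.2200
d₁ = [ln(308/302) + (0.076 − 0.018 + 0.22²/2)·1] / 0.2200 = [0.0197 + 0.0822] / 0.2200 = 0.4631 which rounds to 0.46
√T = √1 = 1.0000
φ(d₁) = φ(0.46) = 0.3589
exp(−qT) = exp(−0.018·1) = 0.9822
vega = S·exp(−qT)·φ(d₁)·√T = 308·0.9822·0.3589·1.0000 = 108.5736

108.57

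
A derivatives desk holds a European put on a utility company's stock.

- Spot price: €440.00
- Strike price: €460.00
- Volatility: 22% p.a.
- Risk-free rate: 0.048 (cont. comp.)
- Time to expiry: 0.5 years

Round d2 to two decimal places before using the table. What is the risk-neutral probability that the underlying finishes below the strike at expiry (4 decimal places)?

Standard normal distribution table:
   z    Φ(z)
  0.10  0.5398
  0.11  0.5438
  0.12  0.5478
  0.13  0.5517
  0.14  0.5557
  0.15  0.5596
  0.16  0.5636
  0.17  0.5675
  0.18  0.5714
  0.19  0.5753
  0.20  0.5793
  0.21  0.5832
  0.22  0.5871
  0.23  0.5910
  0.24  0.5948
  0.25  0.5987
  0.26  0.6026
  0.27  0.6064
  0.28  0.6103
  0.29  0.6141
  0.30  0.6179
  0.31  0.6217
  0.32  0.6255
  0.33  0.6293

T = 0.5;  σ√T = 0.1556
d₁ = [ln(440/460) + (0.048 + 0.22²/2)·0.5] / 0.1556 = [-0.0445 + 0.0361] / 0.1556 = -0.0537 ⇒ -0.05
d₂ = d₁ − σ√T = -0.0537 − 0.1556 = -0.2093 ⇒ -0.21
Risk-neutral Pr[S_T < K] = N(−d₂) = N(0.21) = 0.5832

0.5832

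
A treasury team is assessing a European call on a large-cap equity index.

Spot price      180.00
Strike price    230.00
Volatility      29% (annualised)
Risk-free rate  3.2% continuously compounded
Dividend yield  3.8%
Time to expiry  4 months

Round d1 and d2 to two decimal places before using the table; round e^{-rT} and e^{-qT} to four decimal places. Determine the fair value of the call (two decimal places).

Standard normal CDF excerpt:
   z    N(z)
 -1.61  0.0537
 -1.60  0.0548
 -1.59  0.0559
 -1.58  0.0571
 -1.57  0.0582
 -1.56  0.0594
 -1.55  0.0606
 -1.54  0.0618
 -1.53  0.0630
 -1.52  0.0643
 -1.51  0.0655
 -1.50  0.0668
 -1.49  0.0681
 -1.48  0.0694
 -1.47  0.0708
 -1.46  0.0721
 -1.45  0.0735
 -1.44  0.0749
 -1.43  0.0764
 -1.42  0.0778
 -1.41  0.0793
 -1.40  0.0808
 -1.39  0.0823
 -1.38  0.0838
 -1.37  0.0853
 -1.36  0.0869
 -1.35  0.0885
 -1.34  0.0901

σ√T = 0.29·√0.3333 = 0.1674
d₁ = [ln(180/230) + (0.032 − 0.038 + ½·0.29²)·0.3333] / (σ√T) = (-0.2451 + 0.0120) / 0.1674 = -1.3922 → -1.39
d₂ = -1.3922 − 0.1674 = -1.5597 → -1.56
exp(−qT) = exp(−0.038·0.3333) = 0.9874;  exp(−rT) = exp(−0.032·0.3333) = 0.9894
C = 180·0.9874·N(-1.39) − 230·0.9894·N(-1.56) = 180·0.9874·0.0823 − 230·0.9894·0.0594 = 14.6273 − 13.5172 = 1.1102

1.11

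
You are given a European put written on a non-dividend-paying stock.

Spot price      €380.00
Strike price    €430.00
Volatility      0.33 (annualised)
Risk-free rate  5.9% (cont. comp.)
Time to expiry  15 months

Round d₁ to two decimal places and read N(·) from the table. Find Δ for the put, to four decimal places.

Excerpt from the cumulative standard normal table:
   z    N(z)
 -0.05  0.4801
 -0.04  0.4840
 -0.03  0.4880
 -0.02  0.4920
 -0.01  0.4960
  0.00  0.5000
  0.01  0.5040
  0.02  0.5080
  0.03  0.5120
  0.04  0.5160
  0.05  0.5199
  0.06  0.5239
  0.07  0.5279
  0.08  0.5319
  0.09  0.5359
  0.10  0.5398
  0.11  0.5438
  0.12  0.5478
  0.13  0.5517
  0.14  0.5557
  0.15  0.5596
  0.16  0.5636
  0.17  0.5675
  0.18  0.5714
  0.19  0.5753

-0.4801

σ√T = 0.33 × 1.1180 = 0.3690
d₁ = [ln(380/430) + (0.059 + ½·0.33²)·1.25] / (σ√T) = (-0.1236 + 0.1418) / 0.3690 = 0.0493 ⇒ 0.05
N(d₁) = N(0.05) = 0.5199
Δ_put = N(d₁) − 1 = 0.5199 − 1 = -0.4801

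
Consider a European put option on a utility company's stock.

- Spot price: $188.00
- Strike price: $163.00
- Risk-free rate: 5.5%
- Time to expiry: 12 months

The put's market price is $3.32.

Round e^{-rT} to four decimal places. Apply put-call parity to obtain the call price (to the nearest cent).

e^(−rT) = e^(−0.055·1) = 0.9465
Put-call parity: C − P = S − K·e^(−rT) = 188 − 163·0.9465 = 188 − 154.2795 = 33.7205
C = P + (C − P) = 3.32 + (33.7205) = 37.0405

$37.04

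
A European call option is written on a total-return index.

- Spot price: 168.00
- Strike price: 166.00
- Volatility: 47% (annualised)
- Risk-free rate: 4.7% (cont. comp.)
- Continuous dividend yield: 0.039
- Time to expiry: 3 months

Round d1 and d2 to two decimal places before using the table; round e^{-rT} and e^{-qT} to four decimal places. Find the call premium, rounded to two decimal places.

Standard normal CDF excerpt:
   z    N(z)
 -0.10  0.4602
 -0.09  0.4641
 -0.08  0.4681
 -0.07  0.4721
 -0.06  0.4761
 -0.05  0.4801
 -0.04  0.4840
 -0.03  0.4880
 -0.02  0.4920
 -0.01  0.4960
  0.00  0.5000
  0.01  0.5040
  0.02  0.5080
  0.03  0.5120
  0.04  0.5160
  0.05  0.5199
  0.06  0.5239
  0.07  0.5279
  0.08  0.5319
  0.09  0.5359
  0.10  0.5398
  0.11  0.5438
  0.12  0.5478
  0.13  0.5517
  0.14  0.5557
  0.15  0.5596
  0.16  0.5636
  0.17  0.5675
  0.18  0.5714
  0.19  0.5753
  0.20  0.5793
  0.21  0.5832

σ√T = 0.47 × 0.5000 = 0.2350
d₁ = [ln(168/166) + (0.047 − 0.039 + ½·0.47²)·0.25] / (σ√T) = (0.0120 + 0.0296) / 0.2350 = 0.1770 which rounds to 0.18
d₂ = 0.1770 − 0.2350 = -0.0580 which rounds to -0.06
exp(−qT) = exp(−0.039·0.25) = 0.9903;  exp(−rT) = exp(−0.047·0.25) = 0.9883
C = 168·0.9903·N(0.18) − 166·0.9883·N(-0.06) = 168·0.9903·0.5714 − 166·0.9883·0.4761 = 95.0640 − 78.1079 = 16.9561

16.96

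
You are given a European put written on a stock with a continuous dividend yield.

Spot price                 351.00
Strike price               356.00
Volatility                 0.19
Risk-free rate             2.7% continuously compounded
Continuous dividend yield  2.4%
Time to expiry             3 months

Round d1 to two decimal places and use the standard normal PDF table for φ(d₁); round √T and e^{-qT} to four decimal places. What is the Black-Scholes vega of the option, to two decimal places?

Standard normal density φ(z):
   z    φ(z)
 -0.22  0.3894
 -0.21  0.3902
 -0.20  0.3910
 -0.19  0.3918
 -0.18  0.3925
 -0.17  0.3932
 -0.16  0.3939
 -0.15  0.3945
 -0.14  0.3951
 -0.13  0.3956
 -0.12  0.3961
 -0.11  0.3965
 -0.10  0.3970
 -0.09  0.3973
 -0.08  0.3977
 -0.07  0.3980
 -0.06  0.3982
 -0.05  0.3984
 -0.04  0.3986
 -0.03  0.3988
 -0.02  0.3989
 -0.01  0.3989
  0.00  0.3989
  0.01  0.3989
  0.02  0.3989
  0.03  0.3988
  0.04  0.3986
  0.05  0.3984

σ√T = 0.19 × 0.5000 = 0.0950
d₁ = [ln(351/356) + (0.027 − 0.024 + 0.19²/2)·0.25] / 0.0950 = [-0.0141 + 0.0053] / 0.0950 = -0.0935 → -0.09
√T = √0.25 = 0.5000
φ(d₁) = φ(-0.09) = 0.3973
e^(−qT) = e^(−0.024·0.25) = 0.9940
vega = S·e^(−qT)·φ(d₁)·√T = 351·0.9940·0.3973·0.5000 = 69.3078

69.31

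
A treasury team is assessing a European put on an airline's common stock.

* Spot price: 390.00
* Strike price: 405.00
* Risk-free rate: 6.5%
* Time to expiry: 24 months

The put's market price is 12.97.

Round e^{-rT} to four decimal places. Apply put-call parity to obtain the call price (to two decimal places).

47.34

exp(−rT) = exp(−0.065·2) = 0.8781
Put-call parity: C − P = S − K·e^(−rT) = 390 − 405·0.8781 = 390 − 355.6305 = 34.3695
C = P + (C − P) = 12.97 + (34.3695) = 47.3395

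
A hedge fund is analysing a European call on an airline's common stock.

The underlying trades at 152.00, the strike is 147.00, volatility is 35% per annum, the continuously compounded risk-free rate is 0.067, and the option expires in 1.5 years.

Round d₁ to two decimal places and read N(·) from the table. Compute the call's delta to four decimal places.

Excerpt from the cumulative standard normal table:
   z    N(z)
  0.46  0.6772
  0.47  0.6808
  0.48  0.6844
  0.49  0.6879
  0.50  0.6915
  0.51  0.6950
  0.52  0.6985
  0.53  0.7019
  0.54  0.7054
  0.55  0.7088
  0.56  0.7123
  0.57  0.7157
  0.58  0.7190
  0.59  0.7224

σ√T = 0.35 × 1.2247 = 0.4287
ln(S/K) + (r + σ²/2)T = ln(152/147) + (0.067 + 0.35²/2)·1.5 = 0.0334 + 0.1924 = 0.2258
d₁ = 0.2258 / 0.4287 = 0.5268 ≈ 0.53
N(d₁) = N(0.53) = 0.7019
Δ_call = N(d₁) = 0.7019

0.7019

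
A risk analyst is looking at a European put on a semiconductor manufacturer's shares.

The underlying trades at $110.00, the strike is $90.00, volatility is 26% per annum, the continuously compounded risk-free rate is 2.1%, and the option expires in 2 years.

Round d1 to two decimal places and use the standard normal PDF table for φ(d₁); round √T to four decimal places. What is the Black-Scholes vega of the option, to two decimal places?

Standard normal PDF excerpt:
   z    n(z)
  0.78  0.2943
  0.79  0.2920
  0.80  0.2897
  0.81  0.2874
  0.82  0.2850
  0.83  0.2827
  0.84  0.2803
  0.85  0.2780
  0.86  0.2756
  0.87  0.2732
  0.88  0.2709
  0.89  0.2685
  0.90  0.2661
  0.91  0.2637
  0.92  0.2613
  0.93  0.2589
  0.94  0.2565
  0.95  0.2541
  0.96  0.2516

43.60

T = 2;  σ√T = 0.3677
d₁ = [ln(110/90) + (0.021 + 0.26²/2)·2] / 0.3677 = [0.2007 + 0.1096] / 0.3677 = 0.8438 ≈ 0.84
√T = √2 = 1.4142
φ(d₁) = φ(0.84) = 0.2803
vega = S·φ(d₁)·√T = 110·0.2803·1.4142 = 43.6040
(Call and put vega coincide under Black-Scholes.)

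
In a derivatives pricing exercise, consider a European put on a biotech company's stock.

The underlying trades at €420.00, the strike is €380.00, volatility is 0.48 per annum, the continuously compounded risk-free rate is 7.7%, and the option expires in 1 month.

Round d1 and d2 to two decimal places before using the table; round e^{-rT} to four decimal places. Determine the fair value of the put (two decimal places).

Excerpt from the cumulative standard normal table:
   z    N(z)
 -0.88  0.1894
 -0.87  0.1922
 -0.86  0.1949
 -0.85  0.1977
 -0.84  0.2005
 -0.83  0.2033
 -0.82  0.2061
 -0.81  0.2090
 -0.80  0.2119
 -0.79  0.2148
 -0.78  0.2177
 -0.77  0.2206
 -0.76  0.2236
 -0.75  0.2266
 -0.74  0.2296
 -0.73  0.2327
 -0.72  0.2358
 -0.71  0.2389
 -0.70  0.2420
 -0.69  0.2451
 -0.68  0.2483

€7.16

σ√T = 0.48·√0.08333 = 0.1386
d₁ = [ln(420/380) + (0.077 + 0.48²/2)·0.08333] / 0.1386 = [0.1001 + 0.0160] / 0.1386 = 0.8379 ≈ 0.84
d₂ = d₁ − σ√T = 0.8379 − 0.1386 = 0.6993 ≈ 0.70
e^(−rT) = e^(−0.077·0.08333) = 0.9936
N(−d₂) = N(-0.70) = 0.2420;  N(−d₁) = N(-0.84) = 0.2005
P = 380·0.9936·0.2420 − 420·0.2005 = 91.3715 − 84.2100 = 7.1615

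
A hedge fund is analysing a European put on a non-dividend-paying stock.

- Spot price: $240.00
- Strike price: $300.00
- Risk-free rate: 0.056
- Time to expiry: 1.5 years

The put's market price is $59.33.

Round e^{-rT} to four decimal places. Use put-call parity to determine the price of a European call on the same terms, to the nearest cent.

exp(−rT) = exp(−0.056·1.5) = 0.9194
Put-call parity: C − P = S − K·e^(−rT) = 240 − 300·0.9194 = 240 − 275.8200 = -35.8200
C = P + (C − P) = 59.33 + (-35.8200) = 23.5100

$23.51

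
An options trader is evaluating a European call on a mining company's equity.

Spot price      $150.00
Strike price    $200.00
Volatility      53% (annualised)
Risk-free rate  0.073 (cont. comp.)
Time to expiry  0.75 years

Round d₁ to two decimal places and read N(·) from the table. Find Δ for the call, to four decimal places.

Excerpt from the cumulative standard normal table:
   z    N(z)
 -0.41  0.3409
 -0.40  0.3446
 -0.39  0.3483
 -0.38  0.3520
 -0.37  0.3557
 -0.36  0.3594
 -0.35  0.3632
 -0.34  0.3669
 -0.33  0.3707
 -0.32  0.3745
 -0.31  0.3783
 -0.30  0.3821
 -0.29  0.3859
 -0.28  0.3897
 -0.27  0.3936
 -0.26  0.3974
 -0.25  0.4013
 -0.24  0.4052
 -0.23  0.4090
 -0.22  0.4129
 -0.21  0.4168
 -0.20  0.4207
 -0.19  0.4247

0.3897

σ√T = 0.53 × 0.8660 = 0.4590
d₁ = [ln(150/200) + (0.073 + ½·0.53²)·0.75] / (σ√T) = (-0.2877 + 0.1601) / 0.4590 = -0.2780 ≈ -0.28
N(d₁) = N(-0.28) = 0.3897
Δ_call = N(d₁) = 0.3897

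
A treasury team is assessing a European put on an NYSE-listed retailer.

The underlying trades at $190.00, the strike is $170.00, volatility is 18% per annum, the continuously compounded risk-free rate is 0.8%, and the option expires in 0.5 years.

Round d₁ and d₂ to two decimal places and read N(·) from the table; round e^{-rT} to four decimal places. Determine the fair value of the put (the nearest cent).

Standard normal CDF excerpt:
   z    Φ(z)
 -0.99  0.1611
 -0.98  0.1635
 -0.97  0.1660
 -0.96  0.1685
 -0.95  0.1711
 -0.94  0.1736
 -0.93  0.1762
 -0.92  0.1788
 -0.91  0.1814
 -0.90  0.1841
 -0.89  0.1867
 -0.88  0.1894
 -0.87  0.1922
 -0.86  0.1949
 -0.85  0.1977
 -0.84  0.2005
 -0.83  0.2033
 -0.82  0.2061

$2.41

σ√T = 0.18·√0.5 = 0.1273
d₁ = [ln(190/170) + (0.008 + 0.18²/2)·0.5] / 0.1273 = [0.1112 + 0.0121] / 0.1273 = 0.9689 → 0.97
d₂ = d₁ − σ√T = 0.9689 − 0.1273 = 0.8417 → 0.84
exp(−rT) = exp(−0.008·0.5) = 0.9960
N(−d₂) = N(-0.84) = 0.2005;  N(−d₁) = N(-0.97) = 0.1660
P = 170·0.9960·0.2005 − 190·0.1660 = 33.9487 − 31.5400 = 2.4087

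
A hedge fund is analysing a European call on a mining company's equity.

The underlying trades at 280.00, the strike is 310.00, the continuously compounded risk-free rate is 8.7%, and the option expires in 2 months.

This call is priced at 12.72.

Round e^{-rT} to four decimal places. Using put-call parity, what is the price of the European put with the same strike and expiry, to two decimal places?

exp(−rT) = exp(−0.087·0.1667) = 0.9856
Put-call parity: C − P = S − K·e^(−rT) = 280 − 310·0.9856 = 280 − 305.5360 = -25.5360
P = C − (C − P) = 12.72 − (-25.5360) = 38.2560

38.26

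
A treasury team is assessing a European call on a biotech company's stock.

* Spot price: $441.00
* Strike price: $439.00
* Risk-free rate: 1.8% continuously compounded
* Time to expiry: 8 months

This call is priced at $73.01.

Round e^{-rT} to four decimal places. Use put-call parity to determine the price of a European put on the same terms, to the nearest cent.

$65.79

exp(−rT) = exp(−0.018·0.6667) = 0.9881
Put-call parity: C − P = S − K·e^(−rT) = 441 − 439·0.9881 = 441 − 433.7759 = 7.2241
P = C − (C − P) = 73.01 − (7.2241) = 65.7859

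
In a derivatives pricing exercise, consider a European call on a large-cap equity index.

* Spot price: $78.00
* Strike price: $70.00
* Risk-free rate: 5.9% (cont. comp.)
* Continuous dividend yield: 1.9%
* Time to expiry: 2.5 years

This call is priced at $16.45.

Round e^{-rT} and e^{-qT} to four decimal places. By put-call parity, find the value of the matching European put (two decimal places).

$2.47

e^(−qT) = e^(−0.019·2.5) = 0.9536;  e^(−rT) = e^(−0.059·2.5) = 0.8629
Put-call parity: C − P = S·e^(−qT) − K·e^(−rT) = 78·0.9536 − 70·0.8629 = 74.3808 − 60.4030 = 13.9778
P = C − (C − P) = 16.45 − (13.9778) = 2.4722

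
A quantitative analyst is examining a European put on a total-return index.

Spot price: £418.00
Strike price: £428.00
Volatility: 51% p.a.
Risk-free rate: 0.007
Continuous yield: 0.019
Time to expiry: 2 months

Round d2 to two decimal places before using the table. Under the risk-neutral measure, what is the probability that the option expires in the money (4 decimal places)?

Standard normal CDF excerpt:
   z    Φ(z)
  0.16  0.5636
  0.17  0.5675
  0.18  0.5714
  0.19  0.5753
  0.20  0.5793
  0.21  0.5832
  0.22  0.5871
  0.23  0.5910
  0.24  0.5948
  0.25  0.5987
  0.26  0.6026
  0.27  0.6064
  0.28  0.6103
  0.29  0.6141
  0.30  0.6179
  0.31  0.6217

σ√T = 0.51 × 0.4082 = 0.2082
d₁ = [ln(418/428) + (0.007 − 0.019 + ½·0.51²)·0.1667] / (σ√T) = (-0.0236 + 0.0197) / 0.2082 = -0.0191 → -0.02
d₂ = -0.0191 − 0.2082 = -0.2273 → -0.23
Risk-neutral Pr[S_T < K] = N(−d₂) = N(0.23) = 0.5910

0.5910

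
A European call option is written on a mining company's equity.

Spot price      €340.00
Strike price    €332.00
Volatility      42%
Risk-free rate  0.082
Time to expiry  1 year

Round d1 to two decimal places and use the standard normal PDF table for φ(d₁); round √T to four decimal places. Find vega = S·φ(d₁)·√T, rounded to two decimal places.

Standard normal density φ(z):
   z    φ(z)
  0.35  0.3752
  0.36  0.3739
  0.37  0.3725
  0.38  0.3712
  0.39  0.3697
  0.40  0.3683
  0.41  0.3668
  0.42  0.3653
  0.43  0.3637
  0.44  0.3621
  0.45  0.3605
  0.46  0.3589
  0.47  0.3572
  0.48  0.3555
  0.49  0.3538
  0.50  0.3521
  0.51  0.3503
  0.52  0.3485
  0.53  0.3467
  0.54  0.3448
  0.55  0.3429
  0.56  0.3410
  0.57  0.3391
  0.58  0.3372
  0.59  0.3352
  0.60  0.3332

σ√T = 0.42·√1 = 0.4200
d₁ = [ln(340/332) + (0.082 + 0.42²/2)·1] / 0.4200 = [0.0238 + 0.1702] / 0.4200 = 0.4619 ⇒ 0.46
√T = √1 = 1.0000
φ(d₁) = φ(0.46) = 0.3589
vega = S·φ(d₁)·√T = 340·0.3589·1.0000 = 122.0260

122.03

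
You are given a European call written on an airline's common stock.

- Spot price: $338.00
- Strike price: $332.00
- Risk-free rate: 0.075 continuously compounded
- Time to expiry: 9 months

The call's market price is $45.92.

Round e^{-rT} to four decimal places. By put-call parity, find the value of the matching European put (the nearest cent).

$21.76

exp(−rT) = exp(−0.075·0.75) = 0.9453
Put-call parity: C − P = S − K·e^(−rT) = 338 − 332·0.9453 = 338 − 313.8396 = 24.1604
P = C − (C − P) = 45.92 − (24.1604) = 21.7596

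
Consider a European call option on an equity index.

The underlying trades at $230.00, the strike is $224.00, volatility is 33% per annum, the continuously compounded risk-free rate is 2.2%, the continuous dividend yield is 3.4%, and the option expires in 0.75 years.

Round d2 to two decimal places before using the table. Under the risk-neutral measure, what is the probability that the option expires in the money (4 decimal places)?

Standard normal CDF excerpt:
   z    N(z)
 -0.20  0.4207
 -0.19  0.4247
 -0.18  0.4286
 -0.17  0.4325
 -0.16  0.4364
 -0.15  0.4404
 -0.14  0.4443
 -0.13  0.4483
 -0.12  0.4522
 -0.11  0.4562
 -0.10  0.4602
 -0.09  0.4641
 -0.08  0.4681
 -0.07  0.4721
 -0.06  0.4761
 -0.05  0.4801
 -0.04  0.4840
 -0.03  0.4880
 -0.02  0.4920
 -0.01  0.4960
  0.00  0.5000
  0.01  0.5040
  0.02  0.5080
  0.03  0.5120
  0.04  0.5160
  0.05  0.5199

T = 0.75;  σ√T = 0.2858
d₁ = [ln(230/224) + (0.022 − 0.034 + 0.33²/2)·0.75] / 0.2858 = [0.0264 + 0.0318] / 0.2858 = 0.2039 which rounds to 0.20
d₂ = d₁ − σ√T = 0.2039 − 0.2858 = -0.0819 which rounds to -0.08
Risk-neutral Pr[S_T > K] = N(d₂) = N(-0.08) = 0.4681

0.4681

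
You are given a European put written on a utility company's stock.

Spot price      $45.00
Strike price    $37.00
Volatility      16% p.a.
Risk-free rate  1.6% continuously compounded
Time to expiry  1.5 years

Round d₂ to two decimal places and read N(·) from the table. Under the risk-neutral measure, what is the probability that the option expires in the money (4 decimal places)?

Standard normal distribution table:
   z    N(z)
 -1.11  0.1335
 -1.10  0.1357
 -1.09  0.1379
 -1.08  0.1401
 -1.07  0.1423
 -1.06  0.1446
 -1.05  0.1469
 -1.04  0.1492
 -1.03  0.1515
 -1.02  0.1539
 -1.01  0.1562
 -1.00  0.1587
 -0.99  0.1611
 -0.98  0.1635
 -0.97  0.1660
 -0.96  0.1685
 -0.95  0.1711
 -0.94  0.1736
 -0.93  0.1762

σ√T = 0.16·√1.5 = 0.1960
d₁ = [ln(45/37) + (0.016 + 0.16²/2)·1.5] / 0.1960 = [0.1957 + 0.0432] / 0.1960 = 1.2194 → 1.22
d₂ = d₁ − σ√T = 1.2194 − 0.1960 = 1.0234 → 1.02
Risk-neutral Pr[S_T < K] = N(−d₂) = N(-1.02) = 0.1539

0.1539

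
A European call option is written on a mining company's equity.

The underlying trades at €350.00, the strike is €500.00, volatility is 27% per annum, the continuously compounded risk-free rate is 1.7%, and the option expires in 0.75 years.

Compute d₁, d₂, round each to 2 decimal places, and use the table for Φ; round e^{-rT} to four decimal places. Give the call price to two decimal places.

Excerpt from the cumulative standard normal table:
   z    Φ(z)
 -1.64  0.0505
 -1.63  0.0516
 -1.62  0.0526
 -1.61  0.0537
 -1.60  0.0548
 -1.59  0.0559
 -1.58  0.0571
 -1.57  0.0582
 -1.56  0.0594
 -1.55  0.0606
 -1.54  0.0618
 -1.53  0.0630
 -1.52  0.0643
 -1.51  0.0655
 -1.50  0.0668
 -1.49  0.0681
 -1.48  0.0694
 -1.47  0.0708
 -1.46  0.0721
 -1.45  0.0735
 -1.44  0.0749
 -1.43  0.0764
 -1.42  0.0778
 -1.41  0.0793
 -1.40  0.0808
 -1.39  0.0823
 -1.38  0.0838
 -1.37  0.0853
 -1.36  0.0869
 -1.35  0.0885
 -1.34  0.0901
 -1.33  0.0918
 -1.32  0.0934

€3.38

σ√T = 0.27 × 0.8660 = 0.2338
ln(S/K) + (r + σ²/2)T = ln(350/500) + (0.017 + 0.27²/2)·0.75 = -0.3567 + 0.0401 = -0.3166
d₁ = -0.3166 / 0.2338 = -1.3539 which rounds to -1.35
d₂ = d₁ − σ√T = -1.3539 − 0.2338 = -1.5878 which rounds to -1.59
exp(−rT) = exp(−0.017·0.75) = 0.9873
N(d₁) = N(-1.35) = 0.0885;  N(d₂) = N(-1.59) = 0.0559
C = 350·0.0885 − 500·0.9873·0.0559 = 30.9750 − 27.5950 = 3.3800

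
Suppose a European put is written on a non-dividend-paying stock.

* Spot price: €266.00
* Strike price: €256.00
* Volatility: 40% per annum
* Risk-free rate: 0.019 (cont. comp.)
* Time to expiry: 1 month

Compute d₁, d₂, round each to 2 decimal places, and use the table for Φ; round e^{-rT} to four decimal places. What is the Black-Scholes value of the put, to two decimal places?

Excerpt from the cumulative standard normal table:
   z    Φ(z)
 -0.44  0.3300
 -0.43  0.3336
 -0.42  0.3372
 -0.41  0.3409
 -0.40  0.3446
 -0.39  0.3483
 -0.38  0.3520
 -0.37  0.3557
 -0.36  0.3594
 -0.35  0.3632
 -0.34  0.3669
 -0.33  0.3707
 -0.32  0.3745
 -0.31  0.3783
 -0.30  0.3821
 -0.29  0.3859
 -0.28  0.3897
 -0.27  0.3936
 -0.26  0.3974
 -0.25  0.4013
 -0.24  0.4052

T = 0.08333;  σ√T = 0.1155
ln(S/K) + (r + σ²/2)T = ln(266/256) + (0.019 + 0.4²/2)·0.08333 = 0.0383 + 0.0083 = 0.0466
d₁ = 0.0466 / 0.1155 = 0.4033 which rounds to 0.40
d₂ = d₁ − σ√T = 0.4033 − 0.1155 = 0.2878 which rounds to 0.29
e^(−rT) = e^(−0.019·0.08333) = 0.9984
N(−d₂) = N(-0.29) = 0.3859;  N(−d₁) = N(-0.40) = 0.3446
P = 256·0.9984·0.3859 − 266·0.3446 = 98.6323 − 91.6636 = 6.9687

€6.97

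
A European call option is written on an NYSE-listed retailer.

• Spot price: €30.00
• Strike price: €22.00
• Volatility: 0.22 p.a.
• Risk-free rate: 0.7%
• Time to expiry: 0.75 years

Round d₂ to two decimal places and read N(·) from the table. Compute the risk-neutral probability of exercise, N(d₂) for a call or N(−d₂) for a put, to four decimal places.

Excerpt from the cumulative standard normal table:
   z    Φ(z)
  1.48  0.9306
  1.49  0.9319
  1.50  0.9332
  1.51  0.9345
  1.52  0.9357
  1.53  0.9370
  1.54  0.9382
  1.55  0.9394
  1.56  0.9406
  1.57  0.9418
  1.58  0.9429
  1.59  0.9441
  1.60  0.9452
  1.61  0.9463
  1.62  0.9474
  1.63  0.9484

σ√T = 0.22 × 0.8660 = 0.1905
d₁ = [ln(30/22) + (0.007 + 0.22²/2)·0.75] / 0.1905 = [0.3102 + 0.0234] / 0.1905 = 1.7507 ⇒ 1.75
d₂ = d₁ − σ√T = 1.7507 − 0.1905 = 1.5602 ⇒ 1.56
Pr(exercise) under Q = N(d₂) = 0.9406

0.9406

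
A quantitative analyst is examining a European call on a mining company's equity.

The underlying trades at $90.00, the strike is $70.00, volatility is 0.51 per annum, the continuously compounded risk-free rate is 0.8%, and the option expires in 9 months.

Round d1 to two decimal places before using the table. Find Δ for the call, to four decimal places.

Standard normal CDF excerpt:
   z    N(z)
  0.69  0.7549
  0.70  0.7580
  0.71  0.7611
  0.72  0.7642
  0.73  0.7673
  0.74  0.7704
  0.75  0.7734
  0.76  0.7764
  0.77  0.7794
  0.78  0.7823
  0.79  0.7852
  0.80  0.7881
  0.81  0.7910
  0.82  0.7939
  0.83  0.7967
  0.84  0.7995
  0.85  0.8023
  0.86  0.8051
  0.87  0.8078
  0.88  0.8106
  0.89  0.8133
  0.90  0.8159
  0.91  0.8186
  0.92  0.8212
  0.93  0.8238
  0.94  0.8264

0.7881

T = 0.75;  σ√T = 0.4417
d₁ = [ln(90/70) + (0.008 + ½·0.51²)·0.75] / (σ√T) = (0.2513 + 0.1035) / 0.4417 = 0.8034 which rounds to 0.80
N(d₁) = N(0.80) = 0.7881
Δ_call = N(d₁) = 0.7881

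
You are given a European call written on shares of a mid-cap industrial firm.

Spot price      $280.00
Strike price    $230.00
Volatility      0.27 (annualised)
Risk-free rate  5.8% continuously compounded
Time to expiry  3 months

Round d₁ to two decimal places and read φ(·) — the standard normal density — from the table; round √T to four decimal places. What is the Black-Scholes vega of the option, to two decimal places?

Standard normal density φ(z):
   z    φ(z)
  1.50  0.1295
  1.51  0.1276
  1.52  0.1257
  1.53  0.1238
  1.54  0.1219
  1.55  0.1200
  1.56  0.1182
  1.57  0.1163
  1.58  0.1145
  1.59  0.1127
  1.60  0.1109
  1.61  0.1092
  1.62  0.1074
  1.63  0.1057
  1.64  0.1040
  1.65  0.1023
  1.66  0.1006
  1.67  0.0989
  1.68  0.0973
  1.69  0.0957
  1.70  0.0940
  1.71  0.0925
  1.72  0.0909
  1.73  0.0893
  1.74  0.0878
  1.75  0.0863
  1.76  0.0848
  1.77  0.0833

14.80

σ√T = 0.27·√0.25 = 0.1350
d₁ = [ln(280/230) + (0.058 + ½·0.27²)·0.25] / (σ√T) = (0.1967 + 0.0236) / 0.1350 = 1.6320 → 1.63
√T = √0.25 = 0.5000
φ(d₁) = φ(1.63) = 0.1057
vega = S·φ(d₁)·√T = 280·0.1057·0.5000 = 14.7980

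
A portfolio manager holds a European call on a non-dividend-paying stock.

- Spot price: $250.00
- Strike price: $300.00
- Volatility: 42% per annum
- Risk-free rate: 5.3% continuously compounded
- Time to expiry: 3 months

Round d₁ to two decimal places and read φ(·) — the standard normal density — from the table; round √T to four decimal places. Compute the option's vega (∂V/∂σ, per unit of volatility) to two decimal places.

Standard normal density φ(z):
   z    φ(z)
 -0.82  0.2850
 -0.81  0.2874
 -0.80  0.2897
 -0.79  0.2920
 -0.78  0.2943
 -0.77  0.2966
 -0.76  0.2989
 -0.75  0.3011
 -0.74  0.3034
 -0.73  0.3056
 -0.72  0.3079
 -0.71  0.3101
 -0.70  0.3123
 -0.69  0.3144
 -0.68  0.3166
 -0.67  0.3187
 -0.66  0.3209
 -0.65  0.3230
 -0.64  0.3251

T = 0.25;  σ√T = 0.2100
d₁ = [ln(250/300) + (0.053 + 0.42²/2)·0.25] / 0.2100 = [-0.1823 + 0.0353] / 0.2100 = -0.7001 ⇒ -0.70
√T = √0.25 = 0.5000
φ(d₁) = φ(-0.70) = 0.3123
vega = S·φ(d₁)·√T = 250·0.3123·0.5000 = 39.0375

39.04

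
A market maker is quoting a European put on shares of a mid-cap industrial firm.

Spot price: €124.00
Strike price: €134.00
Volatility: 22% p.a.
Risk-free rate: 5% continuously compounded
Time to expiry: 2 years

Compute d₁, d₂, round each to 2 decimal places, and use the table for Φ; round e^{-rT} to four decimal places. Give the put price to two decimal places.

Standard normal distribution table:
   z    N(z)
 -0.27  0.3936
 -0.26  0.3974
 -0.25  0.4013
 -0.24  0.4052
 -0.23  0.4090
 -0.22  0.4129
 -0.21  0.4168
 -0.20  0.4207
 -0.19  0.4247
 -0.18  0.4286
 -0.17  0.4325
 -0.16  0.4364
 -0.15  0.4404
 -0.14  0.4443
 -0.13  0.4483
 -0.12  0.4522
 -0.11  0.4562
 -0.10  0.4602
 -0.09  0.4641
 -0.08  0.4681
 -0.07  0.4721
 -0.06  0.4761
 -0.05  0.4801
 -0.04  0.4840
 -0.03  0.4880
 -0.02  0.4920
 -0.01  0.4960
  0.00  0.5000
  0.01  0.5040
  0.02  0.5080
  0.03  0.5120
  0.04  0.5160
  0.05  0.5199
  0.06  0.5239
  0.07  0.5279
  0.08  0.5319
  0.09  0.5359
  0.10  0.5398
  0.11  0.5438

T = 2;  σ√T = 0.3111
d₁ = [ln(124/134) + (0.05 + ½·0.22²)·2] / (σ√T) = (-0.0776 + 0.1484) / 0.3111 = 0.2277 ⇒ 0.23
d₂ = 0.2277 − 0.3111 = -0.0834 ⇒ -0.08
e^(−rT) = e^(−0.05·2) = 0.9048
N(−d₂) = N(0.08) = 0.5319;  N(−d₁) = N(-0.23) = 0.4090
P = 134·0.9048·0.5319 − 124·0.4090 = 64.4893 − 50.7160 = 13.7733

€13.77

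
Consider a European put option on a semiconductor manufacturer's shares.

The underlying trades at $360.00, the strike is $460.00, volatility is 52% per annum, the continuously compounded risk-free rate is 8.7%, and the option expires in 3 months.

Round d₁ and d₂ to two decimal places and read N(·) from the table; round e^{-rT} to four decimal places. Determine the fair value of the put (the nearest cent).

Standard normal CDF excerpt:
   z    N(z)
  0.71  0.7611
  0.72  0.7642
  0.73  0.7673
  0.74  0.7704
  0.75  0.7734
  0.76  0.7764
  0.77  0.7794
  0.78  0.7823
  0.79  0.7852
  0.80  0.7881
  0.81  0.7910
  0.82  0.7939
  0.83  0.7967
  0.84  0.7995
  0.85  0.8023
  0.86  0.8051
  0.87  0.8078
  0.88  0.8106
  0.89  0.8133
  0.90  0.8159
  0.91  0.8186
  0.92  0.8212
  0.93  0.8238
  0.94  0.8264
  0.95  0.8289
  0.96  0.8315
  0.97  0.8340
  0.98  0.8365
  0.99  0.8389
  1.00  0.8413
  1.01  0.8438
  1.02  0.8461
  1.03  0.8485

σ√T = 0.52·√0.25 = 0.2600
ln(S/K) + (r + σ²/2)T = ln(360/460) + (0.087 + 0.52²/2)·0.25 = -0.2451 + 0.0556 = -0.1896
d₁ = -0.1896 / 0.2600 = -0.7291 ⇒ -0.73
d₂ = d₁ − σ√T = -0.7291 − 0.2600 = -0.9891 ⇒ -0.99
e^(−rT) = e^(−0.087·0.25) = 0.9785
P = 460·0.9785·N(0.99) − 360·N(0.73) = 460·0.9785·0.8389 − 360·0.7673 = 377.5973 − 276.2280 = 101.3693

$101.37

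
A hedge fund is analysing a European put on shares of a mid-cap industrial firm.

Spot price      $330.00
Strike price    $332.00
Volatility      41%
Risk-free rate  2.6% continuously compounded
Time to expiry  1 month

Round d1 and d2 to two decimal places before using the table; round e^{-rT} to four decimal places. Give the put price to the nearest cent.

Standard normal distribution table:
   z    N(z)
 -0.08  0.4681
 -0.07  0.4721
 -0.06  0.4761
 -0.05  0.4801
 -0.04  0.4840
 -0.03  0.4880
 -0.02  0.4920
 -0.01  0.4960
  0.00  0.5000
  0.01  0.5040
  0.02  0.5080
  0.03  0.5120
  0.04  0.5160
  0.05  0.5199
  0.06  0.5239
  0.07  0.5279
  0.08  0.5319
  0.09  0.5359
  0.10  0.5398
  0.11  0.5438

T = 0.08333;  σ√T = 0.1184
ln(S/K) + (r + σ²/2)T = ln(330/332) + (0.026 + 0.41²/2)·0.08333 = -0.0060 + 0.0092 = 0.0031
d₁ = 0.0031 / 0.1184 = 0.0264 ≈ 0.03
d₂ = d₁ − σ√T = 0.0264 − 0.1184 = -0.0919 ≈ -0.09
e^(−rT) = e^(−0.026·0.08333) = 0.9978
P = 332·0.9978·N(0.09) − 330·N(-0.03) = 332·0.9978·0.5359 − 330·0.4880 = 177.5274 − 161.0400 = 16.4874

$16.49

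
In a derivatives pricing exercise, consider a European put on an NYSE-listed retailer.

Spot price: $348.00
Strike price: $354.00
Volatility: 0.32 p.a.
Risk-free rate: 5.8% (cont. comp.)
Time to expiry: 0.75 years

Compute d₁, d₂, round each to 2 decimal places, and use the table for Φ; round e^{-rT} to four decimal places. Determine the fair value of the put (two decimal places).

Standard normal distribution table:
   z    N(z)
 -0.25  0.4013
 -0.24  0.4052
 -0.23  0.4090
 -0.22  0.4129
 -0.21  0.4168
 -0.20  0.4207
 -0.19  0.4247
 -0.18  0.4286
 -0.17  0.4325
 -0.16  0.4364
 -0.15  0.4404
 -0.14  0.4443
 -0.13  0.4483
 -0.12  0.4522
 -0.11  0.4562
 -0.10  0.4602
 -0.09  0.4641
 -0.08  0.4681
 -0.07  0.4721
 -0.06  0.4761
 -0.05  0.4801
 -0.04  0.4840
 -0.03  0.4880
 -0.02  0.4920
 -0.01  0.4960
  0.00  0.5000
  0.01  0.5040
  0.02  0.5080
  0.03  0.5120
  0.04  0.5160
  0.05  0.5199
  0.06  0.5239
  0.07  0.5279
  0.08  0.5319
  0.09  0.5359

σ√T = 0.32 × 0.8660 = 0.2771
ln(S/K) + (r + σ²/2)T = ln(348/354) + (0.058 + 0.32²/2)·0.75 = -0.0171 + 0.0819 = 0.0648
d₁ = 0.0648 / 0.2771 = 0.2338 → 0.23
d₂ = d₁ − σ√T = 0.2338 − 0.2771 = -0.0433 → -0.04
exp(−rT) = exp(−0.058·0.75) = 0.9574
P = 354·0.9574·N(0.04) − 348·N(-0.23) = 354·0.9574·0.5160 − 348·0.4090 = 174.8825 − 142.3320 = 32.5505

$32.55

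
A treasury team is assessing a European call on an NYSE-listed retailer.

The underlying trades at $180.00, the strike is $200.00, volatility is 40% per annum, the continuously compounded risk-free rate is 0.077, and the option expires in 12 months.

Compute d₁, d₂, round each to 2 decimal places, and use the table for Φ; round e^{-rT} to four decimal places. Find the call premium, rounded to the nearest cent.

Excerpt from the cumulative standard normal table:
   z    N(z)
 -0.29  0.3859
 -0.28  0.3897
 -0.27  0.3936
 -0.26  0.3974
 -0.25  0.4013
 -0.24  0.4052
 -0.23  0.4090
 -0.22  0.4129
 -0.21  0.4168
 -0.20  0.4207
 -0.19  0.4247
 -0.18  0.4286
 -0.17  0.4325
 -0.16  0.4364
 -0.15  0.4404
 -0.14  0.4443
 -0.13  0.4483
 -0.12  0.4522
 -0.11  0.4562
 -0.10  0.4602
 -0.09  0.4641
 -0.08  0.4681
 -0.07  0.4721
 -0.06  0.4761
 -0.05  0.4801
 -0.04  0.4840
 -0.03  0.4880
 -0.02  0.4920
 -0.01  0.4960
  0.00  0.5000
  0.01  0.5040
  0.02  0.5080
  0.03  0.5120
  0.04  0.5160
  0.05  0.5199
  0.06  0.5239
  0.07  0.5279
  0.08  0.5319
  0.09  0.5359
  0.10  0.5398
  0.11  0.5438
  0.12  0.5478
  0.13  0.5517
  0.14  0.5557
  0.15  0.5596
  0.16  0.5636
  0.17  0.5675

$26.42

T = 1;  σ√T = 0.4000
d₁ = [ln(180/200) + (0.077 + 0.4²/2)·1] / 0.4000 = [-0.1054 + 0.1570] / 0.4000 = 0.1291 which rounds to 0.13
d₂ = d₁ − σ√T = 0.1291 − 0.4000 = -0.2709 which rounds to -0.27
e^(−rT) = e^(−0.077·1) = 0.9259
N(d₁) = N(0.13) = 0.5517;  N(d₂) = N(-0.27) = 0.3936
C = 180·0.5517 − 200·0.9259·0.3936 = 99.3060 − 72.8868 = 26.4192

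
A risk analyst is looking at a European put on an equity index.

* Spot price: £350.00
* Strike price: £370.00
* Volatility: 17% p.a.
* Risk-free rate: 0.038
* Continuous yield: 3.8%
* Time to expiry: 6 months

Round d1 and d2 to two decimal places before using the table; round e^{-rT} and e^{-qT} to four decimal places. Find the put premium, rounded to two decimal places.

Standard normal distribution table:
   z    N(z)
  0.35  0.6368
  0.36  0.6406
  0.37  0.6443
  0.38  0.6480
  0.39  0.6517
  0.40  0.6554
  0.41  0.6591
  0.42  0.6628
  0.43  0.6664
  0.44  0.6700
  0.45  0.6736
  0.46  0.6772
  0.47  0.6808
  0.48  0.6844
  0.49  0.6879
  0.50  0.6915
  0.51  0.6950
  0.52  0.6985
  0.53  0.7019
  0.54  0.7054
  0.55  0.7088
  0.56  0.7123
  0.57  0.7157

£28.51

σ√T = 0.17 × 0.7071 = 0.1202
ln(S/K) + (r − q + σ²/2)T = ln(350/370) + (0.038 − 0.038 + 0.17²/2)·0.5 = -0.0556 + 0.0072 = -0.0483
d₁ = -0.0483 / 0.1202 = -0.4022 which rounds to -0.40
d₂ = d₁ − σ√T = -0.4022 − 0.1202 = -0.5224 which rounds to -0.52
exp(−qT) = exp(−0.038·0.5) = 0.9812;  exp(−rT) = exp(−0.038·0.5) = 0.9812
P = 370·0.9812·N(0.52) − 350·0.9812·N(0.40) = 370·0.9812·0.6985 − 350·0.9812·0.6554 = 253.5862 − 225.0775 = 28.5088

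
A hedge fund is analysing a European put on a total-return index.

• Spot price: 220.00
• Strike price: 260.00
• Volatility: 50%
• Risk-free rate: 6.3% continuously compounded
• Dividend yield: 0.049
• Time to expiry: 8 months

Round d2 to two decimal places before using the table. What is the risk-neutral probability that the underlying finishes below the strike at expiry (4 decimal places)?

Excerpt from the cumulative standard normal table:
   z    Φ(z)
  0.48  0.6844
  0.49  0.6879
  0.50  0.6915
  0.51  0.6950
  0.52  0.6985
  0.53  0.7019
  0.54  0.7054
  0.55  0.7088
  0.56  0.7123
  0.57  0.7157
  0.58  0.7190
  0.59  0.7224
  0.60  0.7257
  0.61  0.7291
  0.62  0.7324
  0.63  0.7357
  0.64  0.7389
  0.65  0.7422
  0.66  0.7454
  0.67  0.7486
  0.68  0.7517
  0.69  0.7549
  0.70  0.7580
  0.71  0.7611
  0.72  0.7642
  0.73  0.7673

σ√T = 0.5·√0.6667 = 0.4082
d₁ = [ln(220/260) + (0.063 − 0.049 + 0.5²/2)·0.6667] / 0.4082 = [-0.1671 + 0.0927] / 0.4082 = -0.1822 → -0.18
d₂ = d₁ − σ√T = -0.1822 − 0.4082 = -0.5905 → -0.59
Pr(exercise) under Q = N(−d₂) = N(0.59) = 0.7224

0.7224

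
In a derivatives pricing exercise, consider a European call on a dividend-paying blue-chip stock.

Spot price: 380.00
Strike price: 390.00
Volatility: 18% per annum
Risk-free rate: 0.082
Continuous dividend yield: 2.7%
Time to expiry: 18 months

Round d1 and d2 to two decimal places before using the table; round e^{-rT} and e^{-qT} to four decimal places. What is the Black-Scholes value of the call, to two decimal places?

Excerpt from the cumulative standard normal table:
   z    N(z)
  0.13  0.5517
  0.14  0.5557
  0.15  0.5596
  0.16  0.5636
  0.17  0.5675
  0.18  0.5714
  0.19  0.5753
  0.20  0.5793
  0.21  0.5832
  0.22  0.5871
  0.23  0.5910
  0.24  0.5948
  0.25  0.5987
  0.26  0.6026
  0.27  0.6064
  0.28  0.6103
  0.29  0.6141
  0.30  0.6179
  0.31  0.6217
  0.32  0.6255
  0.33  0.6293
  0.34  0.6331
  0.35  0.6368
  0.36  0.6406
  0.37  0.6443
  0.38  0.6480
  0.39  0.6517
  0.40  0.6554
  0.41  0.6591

42.12

σ√T = 0.18·√1.5 = 0.2205
d₁ = [ln(380/390) + (0.082 − 0.027 + ½·0.18²)·1.5] / (σ√T) = (-0.0260 + 0.1068) / 0.2205 = 0.3666 → 0.37
d₂ = 0.3666 − 0.2205 = 0.1462 → 0.15
e^(−qT) = e^(−0.027·1.5) = 0.9603;  e^(−rT) = e^(−0.082·1.5) = 0.8843
N(d₁) = N(0.37) = 0.6443;  N(d₂) = N(0.15) = 0.5596
C = 380·0.9603·0.6443 − 390·0.8843·0.5596 = 235.1141 − 192.9932 = 42.1209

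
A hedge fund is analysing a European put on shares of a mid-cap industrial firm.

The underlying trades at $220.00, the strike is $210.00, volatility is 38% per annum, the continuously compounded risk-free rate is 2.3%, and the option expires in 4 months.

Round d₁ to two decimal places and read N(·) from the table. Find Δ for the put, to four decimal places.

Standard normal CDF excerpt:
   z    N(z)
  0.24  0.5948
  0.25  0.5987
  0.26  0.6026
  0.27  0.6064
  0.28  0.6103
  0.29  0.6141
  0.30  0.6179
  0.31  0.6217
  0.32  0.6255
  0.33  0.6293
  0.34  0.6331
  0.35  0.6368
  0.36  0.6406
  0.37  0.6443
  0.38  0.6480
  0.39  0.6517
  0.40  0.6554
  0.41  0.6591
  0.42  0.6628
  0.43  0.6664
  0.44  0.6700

-0.3594

T = 0.3333;  σ√T = 0.2194
d₁ = [ln(220/210) + (0.023 + 0.38²/2)·0.3333] / 0.2194 = [0.0465 + 0.0317] / 0.2194 = 0.3567 ≈ 0.36
N(d₁) = N(0.36) = 0.6406
Δ_put = N(d₁) − 1 = 0.6406 − 1 = -0.3594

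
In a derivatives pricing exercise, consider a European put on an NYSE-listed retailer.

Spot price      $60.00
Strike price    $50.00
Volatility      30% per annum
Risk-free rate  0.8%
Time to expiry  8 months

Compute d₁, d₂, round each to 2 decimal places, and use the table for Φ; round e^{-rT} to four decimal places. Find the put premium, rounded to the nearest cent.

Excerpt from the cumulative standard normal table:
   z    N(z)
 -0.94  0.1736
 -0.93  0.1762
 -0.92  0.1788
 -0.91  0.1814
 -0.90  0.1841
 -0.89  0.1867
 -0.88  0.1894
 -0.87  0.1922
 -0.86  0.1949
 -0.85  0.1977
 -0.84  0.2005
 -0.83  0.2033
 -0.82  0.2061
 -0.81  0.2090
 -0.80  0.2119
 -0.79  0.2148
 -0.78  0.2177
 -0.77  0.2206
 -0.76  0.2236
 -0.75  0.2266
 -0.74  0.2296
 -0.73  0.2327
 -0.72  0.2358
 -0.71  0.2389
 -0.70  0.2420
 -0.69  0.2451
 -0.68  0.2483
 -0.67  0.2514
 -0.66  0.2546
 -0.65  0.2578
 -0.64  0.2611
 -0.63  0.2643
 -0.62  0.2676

$1.78

T = 0.6667;  σ√T = 0.2449
d₁ = [ln(60/50) + (0.008 + 0.3²/2)·0.6667] / 0.2449 = [0.1823 + 0.0353] / 0.2449 = 0.8886 ⇒ 0.89
d₂ = d₁ − σ√T = 0.8886 − 0.2449 = 0.6436 ⇒ 0.64
e^(−rT) = e^(−0.008·0.6667) = 0.9947
N(−d₂) = N(-0.64) = 0.2611;  N(−d₁) = N(-0.89) = 0.1867
P = 50·0.9947·0.2611 − 60·0.1867 = 12.9858 − 11.2020 = 1.7838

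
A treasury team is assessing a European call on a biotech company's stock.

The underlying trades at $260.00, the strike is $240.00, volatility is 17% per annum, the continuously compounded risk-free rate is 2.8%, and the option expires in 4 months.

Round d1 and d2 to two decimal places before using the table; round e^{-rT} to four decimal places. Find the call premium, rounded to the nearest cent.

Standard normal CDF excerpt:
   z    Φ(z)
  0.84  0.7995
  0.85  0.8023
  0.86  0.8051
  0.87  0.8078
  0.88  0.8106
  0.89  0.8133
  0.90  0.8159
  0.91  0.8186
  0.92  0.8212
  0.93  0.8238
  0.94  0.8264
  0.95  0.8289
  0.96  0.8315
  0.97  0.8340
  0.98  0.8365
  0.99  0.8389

T = 0.3333;  σ√T = 0.0981
d₁ = [ln(260/240) + (0.028 + ½·0.17²)·0.3333] / (σ√T) = (0.0800 + 0.0141) / 0.0981 = 0.9597 → 0.96
d₂ = 0.9597 − 0.0981 = 0.8615 → 0.86
e^(−rT) = e^(−0.028·0.3333) = 0.9907
N(d₁) = N(0.96) = 0.8315;  N(d₂) = N(0.86) = 0.8051
C = 260·0.8315 − 240·0.9907·0.8051 = 216.1900 − 191.4270 = 24.7630

$24.76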